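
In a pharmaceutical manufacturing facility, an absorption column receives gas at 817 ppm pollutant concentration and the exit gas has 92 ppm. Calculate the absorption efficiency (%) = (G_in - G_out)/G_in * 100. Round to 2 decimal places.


Efficiency = (G_in - G_out) / G_in * 100%
Efficiency = (817 - 92) / 817 * 100
Efficiency = 725 / 817 * 100
Efficiency = 88.74%


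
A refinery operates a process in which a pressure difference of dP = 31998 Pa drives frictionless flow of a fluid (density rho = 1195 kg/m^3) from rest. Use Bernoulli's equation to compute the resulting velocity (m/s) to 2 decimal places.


v = sqrt(2*dP/rho)
v = sqrt(2*31998/1195)
v = sqrt(53.553138)
v = 7.32 m/s


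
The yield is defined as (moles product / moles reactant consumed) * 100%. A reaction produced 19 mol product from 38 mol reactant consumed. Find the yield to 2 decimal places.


Yield = (moles product / moles consumed) * 100%
Yield = (19 / 38) * 100
Yield = 0.5 * 100
Yield = 50.00%


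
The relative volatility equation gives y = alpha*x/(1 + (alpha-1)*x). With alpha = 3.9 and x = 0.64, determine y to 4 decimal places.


y = alpha*x / (1 + (alpha-1)*x)
y = 3.9*0.64 / (1 + (3.9-1)*0.64)
y = 2.496 / (1 + 1.856)
y = 2.496 / 2.856
y = 0.8739


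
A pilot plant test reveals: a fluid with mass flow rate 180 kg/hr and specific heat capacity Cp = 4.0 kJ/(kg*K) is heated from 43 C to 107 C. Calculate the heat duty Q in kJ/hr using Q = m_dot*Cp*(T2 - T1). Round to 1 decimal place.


Q = m_dot * Cp * (T2 - T1)
Q = 180 * 4.0 * (107 - 43)
Q = 180 * 4.0 * 64
Q = 46080.0 kJ/hr


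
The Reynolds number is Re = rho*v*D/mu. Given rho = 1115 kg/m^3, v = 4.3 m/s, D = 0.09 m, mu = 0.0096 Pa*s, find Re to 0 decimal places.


Re = rho * v * D / mu
Re = 1115 * 4.3 * 0.09 / 0.0096
Re = 431.505 / 0.0096
Re = 44948


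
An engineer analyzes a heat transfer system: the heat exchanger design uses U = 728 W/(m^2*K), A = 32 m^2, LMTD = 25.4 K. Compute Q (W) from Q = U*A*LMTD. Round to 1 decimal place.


Q = U * A * LMTD
Q = 728 * 32 * 25.4
Q = 591718.4 W


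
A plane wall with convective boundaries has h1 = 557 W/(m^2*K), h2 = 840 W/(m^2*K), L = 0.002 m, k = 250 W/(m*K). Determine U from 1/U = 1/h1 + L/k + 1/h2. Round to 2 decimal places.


1/U = 1/h1 + L/k + 1/h2
1/U = 1/557 + 0.002/250 + 1/840
1/U = 0.0017953321 + 8e-06 + 0.0011904762
1/U = 0.0029938083
U = 334.02 W/(m^2*K)


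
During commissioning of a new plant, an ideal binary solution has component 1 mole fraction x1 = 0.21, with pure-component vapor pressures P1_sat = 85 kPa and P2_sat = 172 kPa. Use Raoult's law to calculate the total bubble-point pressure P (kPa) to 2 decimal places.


P = x1*P1_sat + x2*P2_sat
x2 = 1 - x1 = 1 - 0.21 = 0.79
P = 0.21*85 + 0.79*172
P = 17.85 + 135.88
P = 153.73 kPa


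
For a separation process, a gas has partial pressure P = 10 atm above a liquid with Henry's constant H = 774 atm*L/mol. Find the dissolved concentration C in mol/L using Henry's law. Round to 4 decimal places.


C = P / H
C = 10 / 774
C = 0.0129 mol/L


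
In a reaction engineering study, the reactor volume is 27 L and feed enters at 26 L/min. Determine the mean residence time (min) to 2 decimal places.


tau = V / v0
tau = 27 / 26
tau = 1.04 min


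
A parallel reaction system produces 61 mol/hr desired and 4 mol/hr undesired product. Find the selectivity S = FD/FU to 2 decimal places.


S = desired product rate / undesired product rate
S = 61 / 4
S = 15.25


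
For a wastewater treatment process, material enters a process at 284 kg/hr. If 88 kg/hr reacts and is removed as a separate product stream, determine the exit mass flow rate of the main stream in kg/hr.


Steady-state mass balance on the main outlet: F_out = F_in - F_removed
F_out = 284 - 88
F_out = 196 kg/hr


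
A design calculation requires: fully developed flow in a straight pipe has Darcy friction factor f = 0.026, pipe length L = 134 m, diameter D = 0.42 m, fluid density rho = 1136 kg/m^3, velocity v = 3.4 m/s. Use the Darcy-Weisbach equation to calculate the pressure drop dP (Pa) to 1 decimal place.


dP = f * (L/D) * (rho*v^2/2)
dP = 0.026 * (134/0.42) * (1136*3.4^2/2)
L/D = 319.04761905
rho*v^2/2 = 1136*11.56/2 = 6566.08
dP = 0.026 * 319.04761905 * 6566.08
dP = 54467.2 Pa


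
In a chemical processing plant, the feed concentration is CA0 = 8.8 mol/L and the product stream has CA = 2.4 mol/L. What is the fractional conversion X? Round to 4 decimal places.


X = (CA0 - CA) / CA0
X = (8.8 - 2.4) / 8.8
X = 6.4 / 8.8
X = 0.7273


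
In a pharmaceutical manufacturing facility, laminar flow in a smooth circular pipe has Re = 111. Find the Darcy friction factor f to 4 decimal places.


f = 64 / Re
f = 64 / 111
f = 0.5766


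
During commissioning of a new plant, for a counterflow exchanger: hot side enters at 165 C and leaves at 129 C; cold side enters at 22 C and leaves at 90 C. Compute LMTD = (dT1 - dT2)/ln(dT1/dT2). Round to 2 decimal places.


dT1 = Th_in - Tc_out = 165 - 90 = 75
dT2 = Th_out - Tc_in = 129 - 22 = 107
LMTD = (dT1 - dT2) / ln(dT1/dT2)
LMTD = (75 - 107) / ln(75/107)
LMTD = 90.05 K


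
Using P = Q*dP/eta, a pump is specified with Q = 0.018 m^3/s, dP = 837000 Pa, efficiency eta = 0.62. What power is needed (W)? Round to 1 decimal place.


P = Q * dP / eta
P = 0.018 * 837000 / 0.62
P = 15066.0 / 0.62
P = 24300.0 W


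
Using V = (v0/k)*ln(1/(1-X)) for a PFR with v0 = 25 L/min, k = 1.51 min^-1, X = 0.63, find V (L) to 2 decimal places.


V = (v0/k) * ln(1/(1-X))
V = (25/1.51) * ln(1/(1-0.63))
V = 16.556291 * ln(2.702703)
V = 16.556291 * 0.994252
V = 16.46 L


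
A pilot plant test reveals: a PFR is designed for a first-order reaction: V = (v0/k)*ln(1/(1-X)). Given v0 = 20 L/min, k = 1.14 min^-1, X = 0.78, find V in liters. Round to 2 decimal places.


V = (v0/k) * ln(1/(1-X))
V = (20/1.14) * ln(1/(1-0.78))
V = 17.54386 * ln(4.545455)
V = 17.54386 * 1.514128
V = 26.56 L


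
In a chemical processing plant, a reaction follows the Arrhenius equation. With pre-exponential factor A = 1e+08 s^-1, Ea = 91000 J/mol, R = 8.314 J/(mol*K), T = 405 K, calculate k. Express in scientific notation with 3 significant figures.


k = A * exp(-Ea/(R*T))
k = 1e+08 * exp(-91000 / (8.314 * 405))
k = 1e+08 * exp(-27.025662)
k = 1.83e-04


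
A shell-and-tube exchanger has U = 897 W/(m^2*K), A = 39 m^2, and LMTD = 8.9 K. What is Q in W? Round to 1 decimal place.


Q = U * A * LMTD
Q = 897 * 39 * 8.9
Q = 311348.7 W


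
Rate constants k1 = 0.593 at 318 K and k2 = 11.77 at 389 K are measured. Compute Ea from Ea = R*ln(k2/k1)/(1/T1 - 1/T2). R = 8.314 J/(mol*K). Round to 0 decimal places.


Ea = R * ln(k2/k1) / (1/T1 - 1/T2)
ln(k2/k1) = ln(11.77/0.593) = 2.9881148
1/T1 - 1/T2 = 1/318 - 1/389 = 0.000573960001
Ea = 8.314 * 2.9881148 / 0.000573960001
Ea = 43284 J/mol


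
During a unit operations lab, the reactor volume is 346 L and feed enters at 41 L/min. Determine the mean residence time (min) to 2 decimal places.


tau = V / v0
tau = 346 / 41
tau = 8.44 min


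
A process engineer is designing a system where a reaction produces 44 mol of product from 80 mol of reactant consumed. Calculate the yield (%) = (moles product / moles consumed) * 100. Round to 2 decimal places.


Yield = (moles product / moles consumed) * 100%
Yield = (44 / 80) * 100
Yield = 0.55 * 100
Yield = 55.00%


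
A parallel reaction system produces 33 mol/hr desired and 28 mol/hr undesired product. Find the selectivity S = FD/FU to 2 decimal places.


S = desired product rate / undesired product rate
S = 33 / 28
S = 1.18


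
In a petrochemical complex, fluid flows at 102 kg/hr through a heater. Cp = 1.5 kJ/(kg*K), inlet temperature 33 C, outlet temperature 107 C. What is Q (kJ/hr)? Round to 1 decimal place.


Q = m_dot * Cp * (T2 - T1)
Q = 102 * 1.5 * (107 - 33)
Q = 102 * 1.5 * 74
Q = 11322.0 kJ/hr


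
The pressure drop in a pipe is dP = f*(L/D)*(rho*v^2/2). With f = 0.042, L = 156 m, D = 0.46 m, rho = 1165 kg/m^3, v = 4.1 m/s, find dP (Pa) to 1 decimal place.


dP = f * (L/D) * (rho*v^2/2)
dP = 0.042 * (156/0.46) * (1165*4.1^2/2)
L/D = 339.13043478
rho*v^2/2 = 1165*16.81/2 = 9791.825
dP = 0.042 * 339.13043478 * 9791.825
dP = 139469.6 Pa


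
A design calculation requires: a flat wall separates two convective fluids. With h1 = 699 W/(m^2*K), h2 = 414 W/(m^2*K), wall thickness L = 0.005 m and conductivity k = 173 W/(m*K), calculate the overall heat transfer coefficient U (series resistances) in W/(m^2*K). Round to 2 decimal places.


1/U = 1/h1 + L/k + 1/h2
1/U = 1/699 + 0.005/173 + 1/414
1/U = 0.0014306152 + 2.89017e-05 + 0.0024154589
1/U = 0.0038749758
U = 258.07 W/(m^2*K)


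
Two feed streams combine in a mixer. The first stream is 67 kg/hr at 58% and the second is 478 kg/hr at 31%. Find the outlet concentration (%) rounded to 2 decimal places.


Mass balance on solute: F1*x1 + F2*x2 = F3*x3
F3 = F1 + F2 = 67 + 478 = 545 kg/hr
x3 = (F1*x1 + F2*x2)/F3
x3 = (67*0.58 + 478*0.31) / 545
x3 = 34.32%


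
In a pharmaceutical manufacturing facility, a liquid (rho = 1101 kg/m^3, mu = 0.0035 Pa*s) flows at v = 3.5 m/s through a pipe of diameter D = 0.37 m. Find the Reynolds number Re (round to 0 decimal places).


Re = rho * v * D / mu
Re = 1101 * 3.5 * 0.37 / 0.0035
Re = 1425.795 / 0.0035
Re = 407370


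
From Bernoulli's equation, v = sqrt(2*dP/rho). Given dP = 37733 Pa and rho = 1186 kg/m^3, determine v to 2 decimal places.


v = sqrt(2*dP/rho)
v = sqrt(2*37733/1186)
v = sqrt(63.630691)
v = 7.98 m/s


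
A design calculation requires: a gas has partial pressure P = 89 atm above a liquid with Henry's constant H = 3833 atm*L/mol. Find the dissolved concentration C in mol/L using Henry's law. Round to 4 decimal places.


C = P / H
C = 89 / 3833
C = 0.0232 mol/L


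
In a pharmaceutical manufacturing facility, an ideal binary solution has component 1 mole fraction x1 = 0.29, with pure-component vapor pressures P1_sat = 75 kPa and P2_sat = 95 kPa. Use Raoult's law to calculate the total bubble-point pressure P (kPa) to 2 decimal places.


P = x1*P1_sat + x2*P2_sat
x2 = 1 - x1 = 1 - 0.29 = 0.71
P = 0.29*75 + 0.71*95
P = 21.75 + 67.45
P = 89.20 kPa


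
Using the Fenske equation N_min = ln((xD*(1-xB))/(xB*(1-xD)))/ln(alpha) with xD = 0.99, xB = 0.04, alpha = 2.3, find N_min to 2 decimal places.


N_min = ln((xD*(1-xB))/(xB*(1-xD))) / ln(alpha)
Numerator inside ln: 0.9504 / 0.0004 = 2376.0
ln(2376.0) = 7.773174
ln(alpha) = ln(2.3) = 0.832909
N_min = 7.773174 / 0.832909 = 9.33


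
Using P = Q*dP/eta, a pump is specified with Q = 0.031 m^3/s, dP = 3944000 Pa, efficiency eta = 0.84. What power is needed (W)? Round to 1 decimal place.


P = Q * dP / eta
P = 0.031 * 3944000 / 0.84
P = 122264.0 / 0.84
P = 145552.4 W


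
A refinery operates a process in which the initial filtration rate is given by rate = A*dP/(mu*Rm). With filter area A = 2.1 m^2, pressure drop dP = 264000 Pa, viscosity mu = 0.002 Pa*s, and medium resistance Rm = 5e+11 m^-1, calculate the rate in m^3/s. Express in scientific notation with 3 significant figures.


rate = A * dP / (mu * Rm)
rate = 2.1 * 264000 / (0.002 * 5e+11)
rate = 554400.0 / 1.000e+09
rate = 5.54e-04 m^3/s


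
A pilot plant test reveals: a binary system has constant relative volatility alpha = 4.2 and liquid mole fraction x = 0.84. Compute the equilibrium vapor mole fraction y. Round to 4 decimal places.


y = alpha*x / (1 + (alpha-1)*x)
y = 4.2*0.84 / (1 + (4.2-1)*0.84)
y = 3.528 / (1 + 2.688)
y = 3.528 / 3.688
y = 0.9566


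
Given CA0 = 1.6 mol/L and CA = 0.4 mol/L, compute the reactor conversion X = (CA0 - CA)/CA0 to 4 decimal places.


X = (CA0 - CA) / CA0
X = (1.6 - 0.4) / 1.6
X = 1.2 / 1.6
X = 0.7500


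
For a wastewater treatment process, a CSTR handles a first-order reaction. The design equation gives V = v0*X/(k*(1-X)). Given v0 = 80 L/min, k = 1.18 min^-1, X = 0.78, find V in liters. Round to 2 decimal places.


V = v0 * X / (k * (1 - X))
V = 80 * 0.78 / (1.18 * (1 - 0.78))
V = 62.4 / (1.18 * 0.22)
V = 62.4 / 0.2596
V = 240.37 L


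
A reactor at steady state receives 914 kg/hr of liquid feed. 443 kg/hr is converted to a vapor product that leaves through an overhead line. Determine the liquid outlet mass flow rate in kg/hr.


Steady-state mass balance on the main outlet: F_out = F_in - F_removed
F_out = 914 - 443
F_out = 471 kg/hr


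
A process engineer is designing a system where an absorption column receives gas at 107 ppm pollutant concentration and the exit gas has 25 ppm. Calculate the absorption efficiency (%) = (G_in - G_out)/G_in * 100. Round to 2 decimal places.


Efficiency = (G_in - G_out) / G_in * 100%
Efficiency = (107 - 25) / 107 * 100
Efficiency = 82 / 107 * 100
Efficiency = 76.64%


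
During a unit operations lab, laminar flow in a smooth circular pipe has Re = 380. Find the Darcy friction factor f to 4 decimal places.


f = 64 / Re
f = 64 / 380
f = 0.1684


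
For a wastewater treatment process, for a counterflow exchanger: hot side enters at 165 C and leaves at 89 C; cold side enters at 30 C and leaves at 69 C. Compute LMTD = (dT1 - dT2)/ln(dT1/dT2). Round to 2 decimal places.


dT1 = Th_in - Tc_out = 165 - 69 = 96
dT2 = Th_out - Tc_in = 89 - 30 = 59
LMTD = (dT1 - dT2) / ln(dT1/dT2)
LMTD = (96 - 59) / ln(96/59)
LMTD = 76.00 K


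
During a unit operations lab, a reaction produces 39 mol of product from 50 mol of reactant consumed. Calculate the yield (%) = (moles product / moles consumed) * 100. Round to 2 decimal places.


Yield = (moles product / moles consumed) * 100%
Yield = (39 / 50) * 100
Yield = 0.78 * 100
Yield = 78.00%


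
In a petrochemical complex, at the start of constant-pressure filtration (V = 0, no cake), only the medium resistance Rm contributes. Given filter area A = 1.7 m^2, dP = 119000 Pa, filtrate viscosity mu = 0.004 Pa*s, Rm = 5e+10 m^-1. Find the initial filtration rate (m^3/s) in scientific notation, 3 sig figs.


rate = A * dP / (mu * Rm)
rate = 1.7 * 119000 / (0.004 * 5e+10)
rate = 202300.0 / 2.000e+08
rate = 1.01e-03 m^3/s


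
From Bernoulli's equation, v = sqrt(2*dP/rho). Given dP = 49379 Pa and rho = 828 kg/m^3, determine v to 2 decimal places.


v = sqrt(2*dP/rho)
v = sqrt(2*49379/828)
v = sqrt(119.272947)
v = 10.92 m/s


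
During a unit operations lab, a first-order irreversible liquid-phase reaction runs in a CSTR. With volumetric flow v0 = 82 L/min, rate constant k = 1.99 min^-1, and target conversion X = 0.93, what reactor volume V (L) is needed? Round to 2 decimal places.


V = v0 * X / (k * (1 - X))
V = 82 * 0.93 / (1.99 * (1 - 0.93))
V = 76.26 / (1.99 * 0.07)
V = 76.26 / 0.1393
V = 547.45 L


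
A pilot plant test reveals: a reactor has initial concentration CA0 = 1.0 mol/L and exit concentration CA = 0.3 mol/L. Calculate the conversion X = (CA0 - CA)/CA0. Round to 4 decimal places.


X = (CA0 - CA) / CA0
X = (1.0 - 0.3) / 1.0
X = 0.7 / 1.0
X = 0.7000


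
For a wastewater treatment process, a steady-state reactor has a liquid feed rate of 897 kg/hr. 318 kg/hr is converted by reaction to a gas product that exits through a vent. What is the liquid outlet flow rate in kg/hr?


Steady-state mass balance on the main outlet: F_out = F_in - F_removed
F_out = 897 - 318
F_out = 579 kg/hr


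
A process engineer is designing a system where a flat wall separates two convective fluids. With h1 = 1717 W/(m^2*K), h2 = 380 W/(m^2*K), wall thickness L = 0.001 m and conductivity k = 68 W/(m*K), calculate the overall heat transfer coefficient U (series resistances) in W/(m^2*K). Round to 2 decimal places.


1/U = 1/h1 + L/k + 1/h2
1/U = 1/1717 + 0.001/68 + 1/380
1/U = 0.0005824112 + 1.47059e-05 + 0.0026315789
1/U = 0.003228696
U = 309.72 W/(m^2*K)


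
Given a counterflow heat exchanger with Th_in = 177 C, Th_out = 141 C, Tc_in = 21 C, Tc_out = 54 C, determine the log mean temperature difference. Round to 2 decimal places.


dT1 = Th_in - Tc_out = 177 - 54 = 123
dT2 = Th_out - Tc_in = 141 - 21 = 120
LMTD = (dT1 - dT2) / ln(dT1/dT2)
LMTD = (123 - 120) / ln(123/120)
LMTD = 121.49 K


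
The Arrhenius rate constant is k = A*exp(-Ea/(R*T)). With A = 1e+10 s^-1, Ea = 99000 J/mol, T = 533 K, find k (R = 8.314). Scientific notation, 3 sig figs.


k = A * exp(-Ea/(R*T))
k = 1e+10 * exp(-99000 / (8.314 * 533))
k = 1e+10 * exp(-22.340761)
k = 1.98e+00


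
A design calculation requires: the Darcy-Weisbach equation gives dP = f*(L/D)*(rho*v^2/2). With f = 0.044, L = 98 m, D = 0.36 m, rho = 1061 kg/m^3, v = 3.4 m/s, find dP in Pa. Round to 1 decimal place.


dP = f * (L/D) * (rho*v^2/2)
dP = 0.044 * (98/0.36) * (1061*3.4^2/2)
L/D = 272.22222222
rho*v^2/2 = 1061*11.56/2 = 6132.58
dP = 0.044 * 272.22222222 * 6132.58
dP = 73454.7 Pa


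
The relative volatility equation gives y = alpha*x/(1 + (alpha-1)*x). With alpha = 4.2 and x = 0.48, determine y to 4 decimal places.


y = alpha*x / (1 + (alpha-1)*x)
y = 4.2*0.48 / (1 + (4.2-1)*0.48)
y = 2.016 / (1 + 1.536)
y = 2.016 / 2.536
y = 0.7950


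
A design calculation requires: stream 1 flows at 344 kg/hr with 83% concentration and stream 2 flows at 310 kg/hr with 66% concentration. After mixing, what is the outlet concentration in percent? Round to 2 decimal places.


Mass balance on solute: F1*x1 + F2*x2 = F3*x3
F3 = F1 + F2 = 344 + 310 = 654 kg/hr
x3 = (F1*x1 + F2*x2)/F3
x3 = (344*0.83 + 310*0.66) / 654
x3 = 74.94%


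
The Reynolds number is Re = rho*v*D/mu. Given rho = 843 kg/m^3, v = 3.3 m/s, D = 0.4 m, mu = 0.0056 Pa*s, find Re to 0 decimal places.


Re = rho * v * D / mu
Re = 843 * 3.3 * 0.4 / 0.0056
Re = 1112.76 / 0.0056
Re = 198707


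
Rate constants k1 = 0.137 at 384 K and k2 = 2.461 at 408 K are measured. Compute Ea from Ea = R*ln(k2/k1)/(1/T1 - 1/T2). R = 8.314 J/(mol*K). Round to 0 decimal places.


Ea = R * ln(k2/k1) / (1/T1 - 1/T2)
ln(k2/k1) = ln(2.461/0.137) = 2.8883421
1/T1 - 1/T2 = 1/384 - 1/408 = 0.000153186275
Ea = 8.314 * 2.8883421 / 0.000153186275
Ea = 156761 J/mol


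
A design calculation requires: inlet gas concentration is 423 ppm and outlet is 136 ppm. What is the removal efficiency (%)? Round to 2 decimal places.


Efficiency = (G_in - G_out) / G_in * 100%
Efficiency = (423 - 136) / 423 * 100
Efficiency = 287 / 423 * 100
Efficiency = 67.85%


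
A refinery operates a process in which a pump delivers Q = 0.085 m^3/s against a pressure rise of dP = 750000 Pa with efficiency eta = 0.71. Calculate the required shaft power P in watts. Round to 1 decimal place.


P = Q * dP / eta
P = 0.085 * 750000 / 0.71
P = 63750.0 / 0.71
P = 89788.7 W


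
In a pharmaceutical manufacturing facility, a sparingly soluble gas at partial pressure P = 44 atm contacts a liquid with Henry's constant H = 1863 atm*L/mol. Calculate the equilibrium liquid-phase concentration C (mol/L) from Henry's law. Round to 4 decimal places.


C = P / H
C = 44 / 1863
C = 0.0236 mol/L


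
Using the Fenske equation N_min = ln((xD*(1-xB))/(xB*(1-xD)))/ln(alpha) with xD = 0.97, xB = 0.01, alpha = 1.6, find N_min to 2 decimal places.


N_min = ln((xD*(1-xB))/(xB*(1-xD))) / ln(alpha)
Numerator inside ln: 0.9603 / 0.0003 = 3201.0
ln(3201.0) = 8.071219
ln(alpha) = ln(1.6) = 0.470004
N_min = 8.071219 / 0.470004 = 17.17


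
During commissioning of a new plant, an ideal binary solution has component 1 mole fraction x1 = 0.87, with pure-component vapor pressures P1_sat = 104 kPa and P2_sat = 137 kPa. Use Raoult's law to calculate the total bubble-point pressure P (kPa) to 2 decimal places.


P = x1*P1_sat + x2*P2_sat
x2 = 1 - x1 = 1 - 0.87 = 0.13
P = 0.87*104 + 0.13*137
P = 90.48 + 17.81
P = 108.29 kPa


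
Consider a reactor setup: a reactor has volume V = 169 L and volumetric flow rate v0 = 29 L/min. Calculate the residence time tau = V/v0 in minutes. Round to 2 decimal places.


tau = V / v0
tau = 169 / 29
tau = 5.83 min


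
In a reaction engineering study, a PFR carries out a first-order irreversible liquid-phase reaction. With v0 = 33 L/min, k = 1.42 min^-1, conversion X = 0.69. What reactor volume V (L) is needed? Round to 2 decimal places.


V = (v0/k) * ln(1/(1-X))
V = (33/1.42) * ln(1/(1-0.69))
V = 23.239437 * ln(3.225806)
V = 23.239437 * 1.171183
V = 27.22 L


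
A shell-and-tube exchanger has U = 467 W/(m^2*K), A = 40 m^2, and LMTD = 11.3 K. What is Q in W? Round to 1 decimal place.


Q = U * A * LMTD
Q = 467 * 40 * 11.3
Q = 211084.0 W


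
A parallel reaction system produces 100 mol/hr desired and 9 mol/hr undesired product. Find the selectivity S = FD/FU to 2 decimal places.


S = desired product rate / undesired product rate
S = 100 / 9
S = 11.11


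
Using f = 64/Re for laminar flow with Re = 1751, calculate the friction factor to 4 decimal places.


f = 64 / Re
f = 64 / 1751
f = 0.0366


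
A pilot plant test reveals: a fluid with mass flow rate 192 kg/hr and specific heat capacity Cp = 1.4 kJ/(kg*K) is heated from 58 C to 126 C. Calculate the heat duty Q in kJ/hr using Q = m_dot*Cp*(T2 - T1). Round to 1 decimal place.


Q = m_dot * Cp * (T2 - T1)
Q = 192 * 1.4 * (126 - 58)
Q = 192 * 1.4 * 68
Q = 18278.4 kJ/hr


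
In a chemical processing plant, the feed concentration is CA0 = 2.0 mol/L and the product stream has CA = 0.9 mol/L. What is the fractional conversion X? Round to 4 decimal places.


X = (CA0 - CA) / CA0
X = (2.0 - 0.9) / 2.0
X = 1.1 / 2.0
X = 0.5500


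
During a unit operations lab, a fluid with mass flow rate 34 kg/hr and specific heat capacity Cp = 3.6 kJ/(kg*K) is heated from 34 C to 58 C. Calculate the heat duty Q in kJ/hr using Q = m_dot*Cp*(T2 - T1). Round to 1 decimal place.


Q = m_dot * Cp * (T2 - T1)
Q = 34 * 3.6 * (58 - 34)
Q = 34 * 3.6 * 24
Q = 2937.6 kJ/hr


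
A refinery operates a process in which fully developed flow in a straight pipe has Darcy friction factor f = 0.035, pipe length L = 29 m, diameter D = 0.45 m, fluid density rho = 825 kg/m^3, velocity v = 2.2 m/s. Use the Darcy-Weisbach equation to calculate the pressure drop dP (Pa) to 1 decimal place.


dP = f * (L/D) * (rho*v^2/2)
dP = 0.035 * (29/0.45) * (825*2.2^2/2)
L/D = 64.44444444
rho*v^2/2 = 825*4.84/2 = 1996.5
dP = 0.035 * 64.44444444 * 1996.5
dP = 4503.2 Pa


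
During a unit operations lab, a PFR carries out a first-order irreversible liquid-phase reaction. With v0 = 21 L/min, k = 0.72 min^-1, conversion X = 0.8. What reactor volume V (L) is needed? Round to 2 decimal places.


V = (v0/k) * ln(1/(1-X))
V = (21/0.72) * ln(1/(1-0.8))
V = 29.166667 * ln(5.0)
V = 29.166667 * 1.609438
V = 46.94 L


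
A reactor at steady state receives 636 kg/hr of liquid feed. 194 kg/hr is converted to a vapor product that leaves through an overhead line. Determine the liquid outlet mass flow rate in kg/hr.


Steady-state mass balance on the main outlet: F_out = F_in - F_removed
F_out = 636 - 194
F_out = 442 kg/hr


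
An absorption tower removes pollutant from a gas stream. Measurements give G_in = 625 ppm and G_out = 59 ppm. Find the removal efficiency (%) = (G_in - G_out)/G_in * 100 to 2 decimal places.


Efficiency = (G_in - G_out) / G_in * 100%
Efficiency = (625 - 59) / 625 * 100
Efficiency = 566 / 625 * 100
Efficiency = 90.56%


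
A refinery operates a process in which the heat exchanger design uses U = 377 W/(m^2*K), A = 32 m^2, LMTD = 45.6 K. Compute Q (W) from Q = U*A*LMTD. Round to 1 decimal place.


Q = U * A * LMTD
Q = 377 * 32 * 45.6
Q = 550118.4 W


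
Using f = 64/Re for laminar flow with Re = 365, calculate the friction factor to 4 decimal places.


f = 64 / Re
f = 64 / 365
f = 0.1753


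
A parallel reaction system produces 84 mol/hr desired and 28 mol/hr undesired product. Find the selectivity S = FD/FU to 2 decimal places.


S = desired product rate / undesired product rate
S = 84 / 28
S = 3.00


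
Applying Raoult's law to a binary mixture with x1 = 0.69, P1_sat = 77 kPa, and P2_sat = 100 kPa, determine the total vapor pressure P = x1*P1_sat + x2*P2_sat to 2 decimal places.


P = x1*P1_sat + x2*P2_sat
x2 = 1 - x1 = 1 - 0.69 = 0.31
P = 0.69*77 + 0.31*100
P = 53.13 + 31.0
P = 84.13 kPa


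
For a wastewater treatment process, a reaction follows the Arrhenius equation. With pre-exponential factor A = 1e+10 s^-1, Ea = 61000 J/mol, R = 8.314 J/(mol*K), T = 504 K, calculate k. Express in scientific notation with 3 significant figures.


k = A * exp(-Ea/(R*T))
k = 1e+10 * exp(-61000 / (8.314 * 504))
k = 1e+10 * exp(-14.557583)
k = 4.76e+03


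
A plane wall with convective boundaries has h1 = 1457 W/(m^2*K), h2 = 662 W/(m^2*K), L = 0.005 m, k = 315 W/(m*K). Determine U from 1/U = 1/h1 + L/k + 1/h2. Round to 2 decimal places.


1/U = 1/h1 + L/k + 1/h2
1/U = 1/1457 + 0.005/315 + 1/662
1/U = 0.0006863418 + 1.5873e-05 + 0.001510574
1/U = 0.0022127888
U = 451.92 W/(m^2*K)


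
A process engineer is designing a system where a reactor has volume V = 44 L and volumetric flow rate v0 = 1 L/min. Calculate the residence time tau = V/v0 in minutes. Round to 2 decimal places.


tau = V / v0
tau = 44 / 1
tau = 44.00 min


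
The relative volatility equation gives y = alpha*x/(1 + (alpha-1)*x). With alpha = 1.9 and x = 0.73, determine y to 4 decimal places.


y = alpha*x / (1 + (alpha-1)*x)
y = 1.9*0.73 / (1 + (1.9-1)*0.73)
y = 1.387 / (1 + 0.657)
y = 1.387 / 1.657
y = 0.8371


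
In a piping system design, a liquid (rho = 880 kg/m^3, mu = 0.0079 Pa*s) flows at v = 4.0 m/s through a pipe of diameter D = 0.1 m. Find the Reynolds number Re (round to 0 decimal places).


Re = rho * v * D / mu
Re = 880 * 4.0 * 0.1 / 0.0079
Re = 352.0 / 0.0079
Re = 44557


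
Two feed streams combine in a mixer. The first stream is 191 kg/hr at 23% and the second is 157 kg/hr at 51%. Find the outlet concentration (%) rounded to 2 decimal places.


Mass balance on solute: F1*x1 + F2*x2 = F3*x3
F3 = F1 + F2 = 191 + 157 = 348 kg/hr
x3 = (F1*x1 + F2*x2)/F3
x3 = (191*0.23 + 157*0.51) / 348
x3 = 35.63%


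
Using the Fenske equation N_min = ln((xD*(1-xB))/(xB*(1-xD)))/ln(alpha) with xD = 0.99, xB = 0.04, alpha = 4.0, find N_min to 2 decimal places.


N_min = ln((xD*(1-xB))/(xB*(1-xD))) / ln(alpha)
Numerator inside ln: 0.9504 / 0.0004 = 2376.0
ln(2376.0) = 7.773174
ln(alpha) = ln(4.0) = 1.386294
N_min = 7.773174 / 1.386294 = 5.61


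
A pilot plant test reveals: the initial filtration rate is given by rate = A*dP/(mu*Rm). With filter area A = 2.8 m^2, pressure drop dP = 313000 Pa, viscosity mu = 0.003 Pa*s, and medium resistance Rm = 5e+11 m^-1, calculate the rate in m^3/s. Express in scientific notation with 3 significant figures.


rate = A * dP / (mu * Rm)
rate = 2.8 * 313000 / (0.003 * 5e+11)
rate = 876400.0 / 1.500e+09
rate = 5.84e-04 m^3/s


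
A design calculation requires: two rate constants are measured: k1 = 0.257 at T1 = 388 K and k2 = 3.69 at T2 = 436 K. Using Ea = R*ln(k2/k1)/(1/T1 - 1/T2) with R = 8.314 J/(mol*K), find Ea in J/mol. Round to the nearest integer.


Ea = R * ln(k2/k1) / (1/T1 - 1/T2)
ln(k2/k1) = ln(3.69/0.257) = 2.6643057
1/T1 - 1/T2 = 1/388 - 1/436 = 0.000283741606
Ea = 8.314 * 2.6643057 / 0.000283741606
Ea = 78068 J/mol


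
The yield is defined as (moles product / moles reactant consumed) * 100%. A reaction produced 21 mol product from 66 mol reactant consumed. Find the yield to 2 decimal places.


Yield = (moles product / moles consumed) * 100%
Yield = (21 / 66) * 100
Yield = 0.3182 * 100
Yield = 31.82%


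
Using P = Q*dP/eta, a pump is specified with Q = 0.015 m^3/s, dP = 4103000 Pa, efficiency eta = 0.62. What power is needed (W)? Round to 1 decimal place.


P = Q * dP / eta
P = 0.015 * 4103000 / 0.62
P = 61545.0 / 0.62
P = 99266.1 W


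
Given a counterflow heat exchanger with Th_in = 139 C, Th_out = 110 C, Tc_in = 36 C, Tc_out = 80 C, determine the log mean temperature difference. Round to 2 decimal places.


dT1 = Th_in - Tc_out = 139 - 80 = 59
dT2 = Th_out - Tc_in = 110 - 36 = 74
LMTD = (dT1 - dT2) / ln(dT1/dT2)
LMTD = (59 - 74) / ln(59/74)
LMTD = 66.22 K


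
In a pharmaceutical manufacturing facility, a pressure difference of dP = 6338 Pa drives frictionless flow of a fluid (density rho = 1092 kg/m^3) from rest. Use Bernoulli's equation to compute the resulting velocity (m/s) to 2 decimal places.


v = sqrt(2*dP/rho)
v = sqrt(2*6338/1092)
v = sqrt(11.608059)
v = 3.41 m/s


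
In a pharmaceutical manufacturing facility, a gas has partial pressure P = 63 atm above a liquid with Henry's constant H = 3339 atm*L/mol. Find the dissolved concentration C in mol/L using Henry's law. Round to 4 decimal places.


C = P / H
C = 63 / 3339
C = 0.0189 mol/L


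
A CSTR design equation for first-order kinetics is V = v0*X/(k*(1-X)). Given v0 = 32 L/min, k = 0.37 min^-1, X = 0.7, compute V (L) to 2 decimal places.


V = v0 * X / (k * (1 - X))
V = 32 * 0.7 / (0.37 * (1 - 0.7))
V = 22.4 / (0.37 * 0.3)
V = 22.4 / 0.111
V = 201.80 L


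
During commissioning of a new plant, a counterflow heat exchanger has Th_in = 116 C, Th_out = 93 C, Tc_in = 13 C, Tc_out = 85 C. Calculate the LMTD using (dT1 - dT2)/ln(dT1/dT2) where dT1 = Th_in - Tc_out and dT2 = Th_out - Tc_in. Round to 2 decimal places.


dT1 = Th_in - Tc_out = 116 - 85 = 31
dT2 = Th_out - Tc_in = 93 - 13 = 80
LMTD = (dT1 - dT2) / ln(dT1/dT2)
LMTD = (31 - 80) / ln(31/80)
LMTD = 51.69 K


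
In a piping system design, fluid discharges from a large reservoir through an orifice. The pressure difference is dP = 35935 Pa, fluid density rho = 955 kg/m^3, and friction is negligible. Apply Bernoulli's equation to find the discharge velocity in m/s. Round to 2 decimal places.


v = sqrt(2*dP/rho)
v = sqrt(2*35935/955)
v = sqrt(75.256545)
v = 8.68 m/s


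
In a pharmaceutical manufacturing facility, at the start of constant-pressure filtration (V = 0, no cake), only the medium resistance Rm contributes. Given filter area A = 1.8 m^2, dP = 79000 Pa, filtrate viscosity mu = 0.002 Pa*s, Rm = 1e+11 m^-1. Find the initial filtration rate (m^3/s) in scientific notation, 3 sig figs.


rate = A * dP / (mu * Rm)
rate = 1.8 * 79000 / (0.002 * 1e+11)
rate = 142200.0 / 2.000e+08
rate = 7.11e-04 m^3/s


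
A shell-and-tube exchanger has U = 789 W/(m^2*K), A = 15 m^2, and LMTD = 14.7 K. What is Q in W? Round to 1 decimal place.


Q = U * A * LMTD
Q = 789 * 15 * 14.7
Q = 173974.5 W


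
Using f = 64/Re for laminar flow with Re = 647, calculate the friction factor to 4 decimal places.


f = 64 / Re
f = 64 / 647
f = 0.0989


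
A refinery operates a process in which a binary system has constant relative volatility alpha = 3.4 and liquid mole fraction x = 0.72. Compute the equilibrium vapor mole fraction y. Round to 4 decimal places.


y = alpha*x / (1 + (alpha-1)*x)
y = 3.4*0.72 / (1 + (3.4-1)*0.72)
y = 2.448 / (1 + 1.728)
y = 2.448 / 2.728
y = 0.8974


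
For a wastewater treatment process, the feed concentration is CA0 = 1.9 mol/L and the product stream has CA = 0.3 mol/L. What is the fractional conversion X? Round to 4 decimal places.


X = (CA0 - CA) / CA0
X = (1.9 - 0.3) / 1.9
X = 1.6 / 1.9
X = 0.8421


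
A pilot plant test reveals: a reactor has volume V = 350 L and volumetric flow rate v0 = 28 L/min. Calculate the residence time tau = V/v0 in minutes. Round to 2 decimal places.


tau = V / v0
tau = 350 / 28
tau = 12.50 min


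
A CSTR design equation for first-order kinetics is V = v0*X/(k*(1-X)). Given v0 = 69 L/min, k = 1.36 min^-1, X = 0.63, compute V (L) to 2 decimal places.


V = v0 * X / (k * (1 - X))
V = 69 * 0.63 / (1.36 * (1 - 0.63))
V = 43.47 / (1.36 * 0.37)
V = 43.47 / 0.5032
V = 86.39 L


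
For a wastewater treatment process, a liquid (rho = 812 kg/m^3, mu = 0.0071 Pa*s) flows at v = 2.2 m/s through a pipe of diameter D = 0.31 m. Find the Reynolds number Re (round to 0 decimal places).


Re = rho * v * D / mu
Re = 812 * 2.2 * 0.31 / 0.0071
Re = 553.784 / 0.0071
Re = 77998


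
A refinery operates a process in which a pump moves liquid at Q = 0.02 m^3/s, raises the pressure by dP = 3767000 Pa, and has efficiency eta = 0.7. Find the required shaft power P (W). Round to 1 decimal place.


P = Q * dP / eta
P = 0.02 * 3767000 / 0.7
P = 75340.0 / 0.7
P = 107628.6 W


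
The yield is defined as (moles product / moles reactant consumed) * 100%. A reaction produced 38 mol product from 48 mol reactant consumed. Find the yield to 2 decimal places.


Yield = (moles product / moles consumed) * 100%
Yield = (38 / 48) * 100
Yield = 0.7917 * 100
Yield = 79.17%


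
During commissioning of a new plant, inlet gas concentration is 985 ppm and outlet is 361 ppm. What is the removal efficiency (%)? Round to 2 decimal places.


Efficiency = (G_in - G_out) / G_in * 100%
Efficiency = (985 - 361) / 985 * 100
Efficiency = 624 / 985 * 100
Efficiency = 63.35%


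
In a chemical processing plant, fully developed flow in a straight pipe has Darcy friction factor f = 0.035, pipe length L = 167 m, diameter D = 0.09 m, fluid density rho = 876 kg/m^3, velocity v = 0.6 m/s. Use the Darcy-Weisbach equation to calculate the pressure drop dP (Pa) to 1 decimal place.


dP = f * (L/D) * (rho*v^2/2)
dP = 0.035 * (167/0.09) * (876*0.6^2/2)
L/D = 1855.55555556
rho*v^2/2 = 876*0.36/2 = 157.68
dP = 0.035 * 1855.55555556 * 157.68
dP = 10240.4 Pa


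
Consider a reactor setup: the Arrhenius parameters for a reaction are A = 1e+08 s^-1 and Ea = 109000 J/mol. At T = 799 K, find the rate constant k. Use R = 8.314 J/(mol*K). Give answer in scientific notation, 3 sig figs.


k = A * exp(-Ea/(R*T))
k = 1e+08 * exp(-109000 / (8.314 * 799))
k = 1e+08 * exp(-16.408531)
k = 7.48e+00


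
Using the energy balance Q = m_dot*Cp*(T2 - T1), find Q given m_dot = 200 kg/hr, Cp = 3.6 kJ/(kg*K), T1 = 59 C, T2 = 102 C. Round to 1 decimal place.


Q = m_dot * Cp * (T2 - T1)
Q = 200 * 3.6 * (102 - 59)
Q = 200 * 3.6 * 43
Q = 30960.0 kJ/hr


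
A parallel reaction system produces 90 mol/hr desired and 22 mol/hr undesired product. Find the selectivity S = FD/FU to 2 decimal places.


S = desired product rate / undesired product rate
S = 90 / 22
S = 4.09


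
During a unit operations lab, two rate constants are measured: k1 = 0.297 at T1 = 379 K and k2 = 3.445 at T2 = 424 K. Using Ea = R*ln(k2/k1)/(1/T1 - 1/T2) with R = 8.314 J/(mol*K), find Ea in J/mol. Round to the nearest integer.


Ea = R * ln(k2/k1) / (1/T1 - 1/T2)
ln(k2/k1) = ln(3.445/0.297) = 2.450947
1/T1 - 1/T2 = 1/379 - 1/424 = 0.000280031861
Ea = 8.314 * 2.450947 / 0.000280031861
Ea = 72767 J/mol


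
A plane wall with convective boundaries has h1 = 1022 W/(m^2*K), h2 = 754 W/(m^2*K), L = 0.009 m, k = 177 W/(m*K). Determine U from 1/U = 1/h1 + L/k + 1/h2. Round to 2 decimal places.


1/U = 1/h1 + L/k + 1/h2
1/U = 1/1022 + 0.009/177 + 1/754
1/U = 0.0009784736 + 5.08475e-05 + 0.0013262599
1/U = 0.002355581
U = 424.52 W/(m^2*K)


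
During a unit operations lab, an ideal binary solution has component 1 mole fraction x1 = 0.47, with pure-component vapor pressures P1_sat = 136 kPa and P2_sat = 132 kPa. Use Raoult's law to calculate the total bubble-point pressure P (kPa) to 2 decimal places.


P = x1*P1_sat + x2*P2_sat
x2 = 1 - x1 = 1 - 0.47 = 0.53
P = 0.47*136 + 0.53*132
P = 63.92 + 69.96
P = 133.88 kPa


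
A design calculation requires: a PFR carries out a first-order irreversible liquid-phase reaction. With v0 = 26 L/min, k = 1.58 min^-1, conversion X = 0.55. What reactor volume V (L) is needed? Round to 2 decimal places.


V = (v0/k) * ln(1/(1-X))
V = (26/1.58) * ln(1/(1-0.55))
V = 16.455696 * ln(2.222222)
V = 16.455696 * 0.798508
V = 13.14 L


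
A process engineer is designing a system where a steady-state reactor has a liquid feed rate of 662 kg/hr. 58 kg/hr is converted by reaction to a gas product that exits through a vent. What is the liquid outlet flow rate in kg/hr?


Steady-state mass balance on the main outlet: F_out = F_in - F_removed
F_out = 662 - 58
F_out = 604 kg/hr


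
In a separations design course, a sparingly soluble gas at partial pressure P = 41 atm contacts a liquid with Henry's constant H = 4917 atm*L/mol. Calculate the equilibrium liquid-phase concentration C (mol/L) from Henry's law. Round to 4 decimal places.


C = P / H
C = 41 / 4917
C = 0.0083 mol/L


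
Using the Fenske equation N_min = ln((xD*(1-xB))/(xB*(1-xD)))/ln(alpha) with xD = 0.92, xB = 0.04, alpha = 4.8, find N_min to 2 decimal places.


N_min = ln((xD*(1-xB))/(xB*(1-xD))) / ln(alpha)
Numerator inside ln: 0.8832 / 0.0032 = 276.0
ln(276.0) = 5.620401
ln(alpha) = ln(4.8) = 1.568616
N_min = 5.620401 / 1.568616 = 3.58


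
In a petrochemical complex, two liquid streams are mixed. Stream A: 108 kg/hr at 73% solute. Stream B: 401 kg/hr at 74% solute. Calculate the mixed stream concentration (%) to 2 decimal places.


Mass balance on solute: F1*x1 + F2*x2 = F3*x3
F3 = F1 + F2 = 108 + 401 = 509 kg/hr
x3 = (F1*x1 + F2*x2)/F3
x3 = (108*0.73 + 401*0.74) / 509
x3 = 73.79%


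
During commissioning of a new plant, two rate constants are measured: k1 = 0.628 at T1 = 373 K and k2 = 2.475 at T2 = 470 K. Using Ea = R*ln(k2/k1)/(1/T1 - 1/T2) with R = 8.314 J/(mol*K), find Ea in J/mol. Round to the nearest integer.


Ea = R * ln(k2/k1) / (1/T1 - 1/T2)
ln(k2/k1) = ln(2.475/0.628) = 1.3714555
1/T1 - 1/T2 = 1/373 - 1/470 = 0.000553305573
Ea = 8.314 * 1.3714555 / 0.000553305573
Ea = 20608 J/mol


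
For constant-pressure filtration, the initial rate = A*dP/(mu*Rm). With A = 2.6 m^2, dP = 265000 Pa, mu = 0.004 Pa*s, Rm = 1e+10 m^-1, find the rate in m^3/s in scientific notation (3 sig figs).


rate = A * dP / (mu * Rm)
rate = 2.6 * 265000 / (0.004 * 1e+10)
rate = 689000.0 / 4.000e+07
rate = 1.72e-02 m^3/s


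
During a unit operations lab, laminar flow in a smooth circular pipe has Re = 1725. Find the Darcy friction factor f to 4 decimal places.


f = 64 / Re
f = 64 / 1725
f = 0.0371


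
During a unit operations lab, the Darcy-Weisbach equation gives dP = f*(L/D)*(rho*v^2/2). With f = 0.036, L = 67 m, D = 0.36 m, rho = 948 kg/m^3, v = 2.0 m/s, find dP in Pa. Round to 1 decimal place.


dP = f * (L/D) * (rho*v^2/2)
dP = 0.036 * (67/0.36) * (948*2.0^2/2)
L/D = 186.11111111
rho*v^2/2 = 948*4.0/2 = 1896.0
dP = 0.036 * 186.11111111 * 1896.0
dP = 12703.2 Pa


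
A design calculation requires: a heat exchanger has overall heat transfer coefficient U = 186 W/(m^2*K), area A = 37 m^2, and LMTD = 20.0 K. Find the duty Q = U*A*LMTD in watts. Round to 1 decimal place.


Q = U * A * LMTD
Q = 186 * 37 * 20.0
Q = 137640.0 W


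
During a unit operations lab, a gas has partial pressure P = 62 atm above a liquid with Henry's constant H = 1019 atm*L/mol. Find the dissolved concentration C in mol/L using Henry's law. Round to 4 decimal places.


C = P / H
C = 62 / 1019
C = 0.0608 mol/L


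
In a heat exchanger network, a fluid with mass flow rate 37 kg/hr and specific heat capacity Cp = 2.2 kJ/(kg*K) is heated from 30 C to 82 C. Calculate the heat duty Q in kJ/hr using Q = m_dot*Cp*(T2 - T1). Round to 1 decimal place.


Q = m_dot * Cp * (T2 - T1)
Q = 37 * 2.2 * (82 - 30)
Q = 37 * 2.2 * 52
Q = 4232.8 kJ/hr


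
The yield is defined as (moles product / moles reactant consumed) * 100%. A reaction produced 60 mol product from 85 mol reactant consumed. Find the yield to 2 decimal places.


Yield = (moles product / moles consumed) * 100%
Yield = (60 / 85) * 100
Yield = 0.7059 * 100
Yield = 70.59%


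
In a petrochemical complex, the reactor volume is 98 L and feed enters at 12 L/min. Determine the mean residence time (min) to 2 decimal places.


tau = V / v0
tau = 98 / 12
tau = 8.17 min


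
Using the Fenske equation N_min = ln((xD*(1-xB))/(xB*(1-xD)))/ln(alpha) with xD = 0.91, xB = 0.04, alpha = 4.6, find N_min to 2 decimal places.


N_min = ln((xD*(1-xB))/(xB*(1-xD))) / ln(alpha)
Numerator inside ln: 0.8736 / 0.0036 = 242.666667
ln(242.666667) = 5.491689
ln(alpha) = ln(4.6) = 1.526056
N_min = 5.491689 / 1.526056 = 3.60
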